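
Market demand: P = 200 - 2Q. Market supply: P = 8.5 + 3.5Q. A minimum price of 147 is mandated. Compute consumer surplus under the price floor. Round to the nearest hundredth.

702.25

Free-market equilibrium: 200 - 2Q = 8.5 + 3.5Q gives Q* = 34.8182, P* = 130.3636.
At the floor price 147, quantity demanded is (200 - 147)/2 = 26.5; demand is the short side, so Q = 26.5 trades at P = 147.
CS is the triangle under demand above 147: (1/2)(26.5)(200 - 147) = 702.25.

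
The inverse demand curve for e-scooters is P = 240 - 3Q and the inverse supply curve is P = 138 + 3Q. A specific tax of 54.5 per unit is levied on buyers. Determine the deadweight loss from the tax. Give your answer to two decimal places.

247.52

Pre-tax equilibrium: 240 - 3Q = 138 + 3Q gives Q* = 17, P* = 189.
With the tax, buyers' net willingness to pay falls by 54.5: (240 - 54.5) - 3Q = 138 + 3Q, so Q_t = 7.9167. Buyers pay P_b = 216.25; sellers receive P_s = P_b - 54.5 = 161.75.
The welfare triangle lost has base Q* - Q_t = 9.0833 and height t = 54.5, so DWL = (1/2)(9.0833)(54.5) = 247.5208.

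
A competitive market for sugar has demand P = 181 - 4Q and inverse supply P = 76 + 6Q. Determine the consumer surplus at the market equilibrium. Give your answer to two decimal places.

220.50

Equilibrium: 181 - 4Q = 76 + 6Q, so Q* = 10.5 and P* = 139.
CS is the area between the demand curve and P* from 0 to Q*: (1/2)(10.5)(42) = 220.5.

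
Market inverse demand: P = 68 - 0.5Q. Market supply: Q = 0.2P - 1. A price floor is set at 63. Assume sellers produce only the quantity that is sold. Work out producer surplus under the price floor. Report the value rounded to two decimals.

Rewriting supply in inverse form: P = 5 + 5Q.
Free-market equilibrium: 68 - 0.5Q = 5 + 5Q gives Q* = 11.4545, P* = 62.2727.
At the floor price 63, quantity demanded is (68 - 63)/0.5 = 10; demand is the short side, so Q = 10 trades at P = 63.
The supply price at Q = 10 is 55. PS is the trapezoid between 63 and supply over [0, 10]: (1/2)[(63 - 5) + (63 - 55)](10) = 330.

330.00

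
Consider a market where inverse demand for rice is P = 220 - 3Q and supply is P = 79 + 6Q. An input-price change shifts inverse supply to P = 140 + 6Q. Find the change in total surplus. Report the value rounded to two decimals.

-748.94

Initial equilibrium: Q_0 = 15.6667, P_0 = 173; CS_0 = (1/2)(15.6667)(47) = 368.1667, PS_0 = (1/2)(15.6667)(94) = 736.3333.
New equilibrium: 220 - 3Q = 140 + 6Q gives Q_1 = 8.8889, P_1 = 193.3333; CS_1 = 118.5185, PS_1 = 237.037.
Change in total surplus = (118.5185 + 237.037) - (368.1667 + 736.3333) = -748.9444.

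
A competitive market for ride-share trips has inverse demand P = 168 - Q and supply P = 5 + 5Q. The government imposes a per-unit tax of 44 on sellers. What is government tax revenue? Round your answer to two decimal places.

872.67

Pre-tax equilibrium: 168 - Q = 5 + 5Q gives Q* = 27.1667, P* = 140.8333.
With the tax, sellers need 44 more per unit: 168 - Q = 5 + 5Q + 44, so Q_t = 19.8333. Buyers pay P_b = 148.1667; sellers receive P_s = P_b - 44 = 104.1667.
Tax revenue = t x Q_t = 44 x 19.8333 = 872.6667.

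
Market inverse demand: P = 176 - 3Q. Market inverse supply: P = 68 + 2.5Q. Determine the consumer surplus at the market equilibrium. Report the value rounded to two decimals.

578.38

Set 176 - 3Q = 68 + 2.5Q, which gives 108 = 5.5Q, so Q* = 19.6364 and P* = 176 - 3(19.6364) = 117.0909.
Consumer surplus is the triangle under demand above P*: (1/2)(19.6364)(176 - 117.0909) = (1/2)(19.6364)(58.9091) = 578.3802.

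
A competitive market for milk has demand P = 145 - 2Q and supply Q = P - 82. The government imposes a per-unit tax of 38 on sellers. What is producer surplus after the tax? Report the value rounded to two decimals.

Rewriting supply in inverse form: P = 82 + Q.
Pre-tax equilibrium: 145 - 2Q = 82 + Q gives Q* = 21, P* = 103.
With the tax, sellers need 38 more per unit: 145 - 2Q = 82 + Q + 38, so Q_t = 8.3333. Buyers pay P_b = 128.3333; sellers receive P_s = P_b - 38 = 90.3333.
PS = (1/2)(Q_t)(P_s - 82) = (1/2)(8.3333)(8.3333) = 34.7222.

34.72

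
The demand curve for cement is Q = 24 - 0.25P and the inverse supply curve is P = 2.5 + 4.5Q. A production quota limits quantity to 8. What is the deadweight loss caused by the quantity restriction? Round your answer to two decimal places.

38.25

Rewriting demand in inverse form: P = 96 - 4Q.
Without the quota, 96 - 4Q = 2.5 + 4.5Q gives Q* = 11.
At Q = 8 the demand price is 96 - 4(8) = 64 and the supply price is 2.5 + 4.5(8) = 38.5.
DWL = (1/2)(gap between curves at 8) x (Q* - 8) = (1/2)(25.5)(3) = 38.25.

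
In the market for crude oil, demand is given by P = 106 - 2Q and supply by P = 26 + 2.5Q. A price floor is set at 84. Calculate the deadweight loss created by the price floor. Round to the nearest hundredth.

Free-market equilibrium: 106 - 2Q = 26 + 2.5Q gives Q* = 17.7778, P* = 70.4444.
At P = 84, buyers demand (106 - 84)/2 = 11 while sellers would supply more, so the quantity traded is 11 at price 84.
The lost-trades triangle has base Q* - 11 = 6.7778 and height equal to the gap between the curves at Q = 11, which is 84 - 53.5 = 30.5. DWL = (1/2)(6.7778)(30.5) = 103.3611.

103.36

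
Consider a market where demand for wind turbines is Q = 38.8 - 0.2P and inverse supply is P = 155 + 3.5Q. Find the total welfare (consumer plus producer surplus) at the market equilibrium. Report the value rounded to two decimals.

89.47

Rewriting demand in inverse form: P = 194 - 5Q.
Setting demand equal to supply, 39 = 8.5Q, so Q* = 4.5882 and P* = 171.0588.
CS = (1/2)(4.5882)(22.9412) = 52.6298 and PS = (1/2)(4.5882)(16.0588) = 36.8408, so total surplus = 89.4706.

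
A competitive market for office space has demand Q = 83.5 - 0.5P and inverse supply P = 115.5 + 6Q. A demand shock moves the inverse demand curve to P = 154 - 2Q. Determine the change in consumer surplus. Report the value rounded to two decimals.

Rewriting demand in inverse form: P = 167 - 2Q.
Initial equilibrium: Q_0 = 6.4375, P_0 = 154.125; CS_0 = (1/2)(6.4375)(12.875) = 41.4414, PS_0 = (1/2)(6.4375)(38.625) = 124.3242.
New equilibrium: 154 - 2Q = 115.5 + 6Q gives Q_1 = 4.8125, P_1 = 144.375; CS_1 = 23.1602, PS_1 = 69.4805.
Change in consumer surplus = 23.1602 - 41.4414 = -18.2812.

-18.28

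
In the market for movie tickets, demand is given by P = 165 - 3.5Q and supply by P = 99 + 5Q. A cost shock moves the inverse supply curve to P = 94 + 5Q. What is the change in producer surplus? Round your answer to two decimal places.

Initial equilibrium: Q_0 = 7.7647, P_0 = 137.8235; CS_0 = (1/2)(7.7647)(27.1765) = 105.5087, PS_0 = (1/2)(7.7647)(38.8235) = 150.7266.
New equilibrium: 165 - 3.5Q = 94 + 5Q gives Q_1 = 8.3529, P_1 = 135.7647; CS_1 = 122.1003, PS_1 = 174.4291.
Change in producer surplus = 174.4291 - 150.7266 = 23.7024.

23.70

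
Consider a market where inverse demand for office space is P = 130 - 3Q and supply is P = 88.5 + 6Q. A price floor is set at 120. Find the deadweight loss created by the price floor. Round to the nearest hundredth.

Without the control, 130 - 3Q = 88.5 + 6Q so Q* = 4.6111 and P* = 116.1667.
At P = 120, buyers demand (130 - 120)/3 = 3.3333 while sellers would supply more, so the quantity traded is 3.3333 at price 120.
The lost-trades triangle has base Q* - 3.3333 = 1.2778 and height equal to the gap between the curves at Q = 3.3333, which is 120 - 108.5 = 11.5. DWL = (1/2)(1.2778)(11.5) = 7.3472.

7.35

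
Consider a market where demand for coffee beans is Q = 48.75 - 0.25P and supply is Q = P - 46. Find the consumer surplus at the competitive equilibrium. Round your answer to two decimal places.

Rewriting demand in inverse form: P = 195 - 4Q.
Rewriting supply in inverse form: P = 46 + Q.
Setting demand equal to supply, 149 = 5Q, so Q* = 29.8 and P* = 75.8.
The demand choke price is 195, so CS = (1/2)(Q*)(195 - P*) = (1/2)(29.8)(119.2) = 1776.08.

1776.08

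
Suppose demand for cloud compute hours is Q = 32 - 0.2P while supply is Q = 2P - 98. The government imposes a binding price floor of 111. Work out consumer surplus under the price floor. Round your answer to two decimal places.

Rewriting demand in inverse form: P = 160 - 5Q.
Rewriting supply in inverse form: P = 49 + 0.5Q.
Free-market equilibrium: 160 - 5Q = 49 + 0.5Q gives Q* = 20.1818, P* = 59.0909.
At the floor price 111, quantity demanded is (160 - 111)/5 = 9.8; demand is the short side, so Q = 9.8 trades at P = 111.
CS is the triangle under demand above 111: (1/2)(9.8)(160 - 111) = 240.1.

240.10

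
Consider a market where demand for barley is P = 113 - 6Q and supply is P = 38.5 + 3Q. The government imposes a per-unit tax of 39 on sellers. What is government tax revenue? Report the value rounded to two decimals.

Pre-tax equilibrium: 113 - 6Q = 38.5 + 3Q gives Q* = 8.2778, P* = 63.3333.
A tax on sellers shifts supply up by 39: 113 - 6Q = 38.5 + 3Q + 39, so Q_t = 3.9444. Buyers pay P_b = 89.3333; sellers receive P_s = P_b - 39 = 50.3333.
Tax revenue = t x Q_t = 39 x 3.9444 = 153.8333.

153.83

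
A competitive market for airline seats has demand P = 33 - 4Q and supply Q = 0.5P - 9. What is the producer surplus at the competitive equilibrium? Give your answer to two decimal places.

6.25

Rewriting supply in inverse form: P = 18 + 2Q.
Equilibrium: 33 - 4Q = 18 + 2Q, so Q* = 2.5 and P* = 23.
The supply curve's price intercept is 18, so PS = (1/2)(Q*)(P* - 18) = (1/2)(2.5)(5) = 6.25.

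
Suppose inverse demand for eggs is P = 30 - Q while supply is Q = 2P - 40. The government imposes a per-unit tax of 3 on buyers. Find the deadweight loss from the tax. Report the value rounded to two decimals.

Rewriting supply in inverse form: P = 20 + 0.5Q.
Without the tax, 30 - Q = 20 + 0.5Q so Q* = 6.6667 and P* = 23.3333.
With the tax, buyers' net willingness to pay falls by 3: (30 - 3) - Q = 20 + 0.5Q, so Q_t = 4.6667. Buyers pay P_b = 25.3333; sellers receive P_s = P_b - 3 = 22.3333.
The welfare triangle lost has base Q* - Q_t = 2 and height t = 3, so DWL = (1/2)(2)(3) = 3.

3.00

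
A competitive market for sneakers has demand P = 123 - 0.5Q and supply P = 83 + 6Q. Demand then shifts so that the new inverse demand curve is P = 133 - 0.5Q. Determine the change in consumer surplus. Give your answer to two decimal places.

5.33

Initial equilibrium: Q_0 = 6.1538, P_0 = 119.9231; CS_0 = (1/2)(6.1538)(3.0769) = 9.4675, PS_0 = (1/2)(6.1538)(36.9231) = 113.6095.
New equilibrium: 133 - 0.5Q = 83 + 6Q gives Q_1 = 7.6923, P_1 = 129.1538; CS_1 = 14.7929, PS_1 = 177.5148.
Change in consumer surplus = 14.7929 - 9.4675 = 5.3254.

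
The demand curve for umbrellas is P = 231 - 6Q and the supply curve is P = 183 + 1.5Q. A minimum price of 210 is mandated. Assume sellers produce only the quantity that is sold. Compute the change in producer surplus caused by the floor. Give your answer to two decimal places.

54.59

Without the control, 231 - 6Q = 183 + 1.5Q so Q* = 6.4 and P* = 192.6.
At the floor price 210, quantity demanded is (231 - 210)/6 = 3.5; demand is the short side, so Q = 3.5 trades at P = 210.
PS goes from (1/2)(6.4)(9.6) = 30.72 to 85.3125 (computed as (210 - 183)(3.5) - (1/2)(1.5)(3.5)^2), a change of 54.5925.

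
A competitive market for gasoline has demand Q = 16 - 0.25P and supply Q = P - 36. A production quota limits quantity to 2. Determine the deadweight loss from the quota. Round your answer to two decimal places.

Rewriting demand in inverse form: P = 64 - 4Q.
Rewriting supply in inverse form: P = 36 + Q.
Unrestricted equilibrium: Q* = (64 - 36)/(4 + 1) = 5.6.
At Q = 2 the demand price is 64 - 4(2) = 56 and the supply price is 36 + (2) = 38.
Deadweight loss is the triangle between the curves from 2 to 5.6: (1/2)(56 - 38)(5.6 - 2) = 32.4.

32.40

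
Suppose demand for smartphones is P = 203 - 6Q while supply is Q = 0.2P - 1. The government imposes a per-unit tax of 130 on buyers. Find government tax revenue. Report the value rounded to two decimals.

803.64

Rewriting supply in inverse form: P = 5 + 5Q.
Without the tax, 203 - 6Q = 5 + 5Q so Q* = 18 and P* = 95.
With the tax, buyers' net willingness to pay falls by 130: (203 - 130) - 6Q = 5 + 5Q, so Q_t = 6.1818. Buyers pay P_b = 165.9091; sellers receive P_s = P_b - 130 = 35.9091.
Revenue is the tax times quantity traded: 130 x 6.1818 = 803.6364.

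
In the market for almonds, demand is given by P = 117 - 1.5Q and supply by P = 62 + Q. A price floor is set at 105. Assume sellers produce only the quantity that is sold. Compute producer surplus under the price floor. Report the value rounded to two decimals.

312.00

Free-market equilibrium: 117 - 1.5Q = 62 + Q gives Q* = 22, P* = 84.
At P = 105, buyers demand (117 - 105)/1.5 = 8 while sellers would supply more, so the quantity traded is 8 at price 105.
The supply price at Q = 8 is 70. PS is the trapezoid between 105 and supply over [0, 8]: (1/2)[(105 - 62) + (105 - 70)](8) = 312.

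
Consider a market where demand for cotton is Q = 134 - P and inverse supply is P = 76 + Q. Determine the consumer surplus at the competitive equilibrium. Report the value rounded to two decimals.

420.50

Rewriting demand in inverse form: P = 134 - Q.
Equilibrium: 134 - Q = 76 + Q, so Q* = 29 and P* = 105.
The demand choke price is 134, so CS = (1/2)(Q*)(134 - P*) = (1/2)(29)(29) = 420.5.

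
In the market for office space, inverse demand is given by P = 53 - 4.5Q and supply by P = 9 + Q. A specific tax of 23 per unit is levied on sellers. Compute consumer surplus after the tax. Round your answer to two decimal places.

Pre-tax equilibrium: 53 - 4.5Q = 9 + Q gives Q* = 8, P* = 17.
A tax on sellers shifts supply up by 23: 53 - 4.5Q = 9 + Q + 23, so Q_t = 3.8182. Buyers pay P_b = 35.8182; sellers receive P_s = P_b - 23 = 12.8182.
Consumer surplus is the triangle under demand above P_b: (1/2)(3.8182)(53 - 35.8182) = 32.8017.

32.80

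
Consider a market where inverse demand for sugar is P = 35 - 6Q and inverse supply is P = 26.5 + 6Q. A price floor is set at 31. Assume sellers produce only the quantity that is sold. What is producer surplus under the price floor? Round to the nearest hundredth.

Free-market equilibrium: 35 - 6Q = 26.5 + 6Q gives Q* = 0.7083, P* = 30.75.
At the floor price 31, quantity demanded is (35 - 31)/6 = 0.6667; demand is the short side, so Q = 0.6667 trades at P = 31.
The supply price at Q = 0.6667 is 30.5. PS is the trapezoid between 31 and supply over [0, 0.6667]: (1/2)[(31 - 26.5) + (31 - 30.5)](0.6667) = 1.6667.

1.67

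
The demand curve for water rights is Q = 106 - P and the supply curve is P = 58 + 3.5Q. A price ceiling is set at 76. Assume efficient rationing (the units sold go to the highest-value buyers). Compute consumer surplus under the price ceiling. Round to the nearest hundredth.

141.06

Rewriting demand in inverse form: P = 106 - Q.
Without the control, 106 - Q = 58 + 3.5Q so Q* = 10.6667 and P* = 95.3333.
At P = 76, sellers supply (76 - 58)/3.5 = 5.1429 while buyers want more, so the quantity traded is 5.1429 at price 76.
The demand price at Q = 5.1429 is 100.8571. CS is the trapezoid between demand and 76 over [0, 5.1429]: (1/2)[(106 - 76) + (100.8571 - 76)](5.1429) = 141.0612.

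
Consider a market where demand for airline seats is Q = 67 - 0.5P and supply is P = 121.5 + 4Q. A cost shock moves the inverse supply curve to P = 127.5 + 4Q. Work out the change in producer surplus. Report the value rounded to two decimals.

-6.33

Rewriting demand in inverse form: P = 134 - 2Q.
Initial equilibrium: Q_0 = 2.0833, P_0 = 129.8333; CS_0 = (1/2)(2.0833)(4.1667) = 4.3403, PS_0 = (1/2)(2.0833)(8.3333) = 8.6806.
New equilibrium: 134 - 2Q = 127.5 + 4Q gives Q_1 = 1.0833, P_1 = 131.8333; CS_1 = 1.1736, PS_1 = 2.3472.
Change in producer surplus = 2.3472 - 8.6806 = -6.3333.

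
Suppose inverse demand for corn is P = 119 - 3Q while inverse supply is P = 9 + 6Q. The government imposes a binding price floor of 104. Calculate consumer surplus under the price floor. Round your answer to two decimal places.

37.50

Free-market equilibrium: 119 - 3Q = 9 + 6Q gives Q* = 12.2222, P* = 82.3333.
At P = 104, buyers demand (119 - 104)/3 = 5 while sellers would supply more, so the quantity traded is 5 at price 104.
CS is the triangle under demand above 104: (1/2)(5)(119 - 104) = 37.5.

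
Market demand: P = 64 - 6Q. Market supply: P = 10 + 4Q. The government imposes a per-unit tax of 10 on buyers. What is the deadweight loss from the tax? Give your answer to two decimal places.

Pre-tax equilibrium: 64 - 6Q = 10 + 4Q gives Q* = 5.4, P* = 31.6.
With the tax, buyers' net willingness to pay falls by 10: (64 - 10) - 6Q = 10 + 4Q, so Q_t = 4.4. Buyers pay P_b = 37.6; sellers receive P_s = P_b - 10 = 27.6.
Deadweight loss is the triangle between the curves from Q_t to Q*: (1/2)(5.4 - 4.4)(10) = 5.

5.00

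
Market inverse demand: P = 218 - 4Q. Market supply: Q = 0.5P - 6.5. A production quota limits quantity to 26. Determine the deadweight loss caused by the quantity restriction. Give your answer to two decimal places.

200.08

Rewriting supply in inverse form: P = 13 + 2Q.
Without the quota, 218 - 4Q = 13 + 2Q gives Q* = 34.1667.
At Q = 26 the demand price is 218 - 4(26) = 114 and the supply price is 13 + 2(26) = 65.
Deadweight loss is the triangle between the curves from 26 to 34.1667: (1/2)(114 - 65)(34.1667 - 26) = 200.0833.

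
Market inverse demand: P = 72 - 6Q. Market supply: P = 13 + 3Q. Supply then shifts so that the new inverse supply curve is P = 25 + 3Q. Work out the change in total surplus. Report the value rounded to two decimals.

Initial equilibrium: Q_0 = 6.5556, P_0 = 32.6667; CS_0 = (1/2)(6.5556)(39.3333) = 128.9259, PS_0 = (1/2)(6.5556)(19.6667) = 64.463.
New equilibrium: 72 - 6Q = 25 + 3Q gives Q_1 = 5.2222, P_1 = 40.6667; CS_1 = 81.8148, PS_1 = 40.9074.
Change in total surplus = (81.8148 + 40.9074) - (128.9259 + 64.463) = -70.6667.

-70.67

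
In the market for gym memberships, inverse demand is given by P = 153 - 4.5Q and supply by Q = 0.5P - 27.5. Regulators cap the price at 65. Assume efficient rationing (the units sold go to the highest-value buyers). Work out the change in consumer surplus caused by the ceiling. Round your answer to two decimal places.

-127.71

Rewriting supply in inverse form: P = 55 + 2Q.
Without the control, 153 - 4.5Q = 55 + 2Q so Q* = 15.0769 and P* = 85.1538.
At the ceiling price 65, quantity supplied is (65 - 55)/2 = 5; supply is the short side, so Q = 5 trades at P = 65.
CS goes from (1/2)(15.0769)(67.8462) = 511.4556 to 383.75 (computed as (153 - 65)(5) - (1/2)(4.5)(5)^2), a change of -127.7056.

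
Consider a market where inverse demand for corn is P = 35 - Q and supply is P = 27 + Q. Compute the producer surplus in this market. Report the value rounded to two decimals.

Set 35 - Q = 27 + Q, which gives 8 = 2Q, so Q* = 4 and P* = 35 - (4) = 31.
PS is the area between P* and the supply curve from 0 to Q*: (1/2)(4)(4) = 8.

8.00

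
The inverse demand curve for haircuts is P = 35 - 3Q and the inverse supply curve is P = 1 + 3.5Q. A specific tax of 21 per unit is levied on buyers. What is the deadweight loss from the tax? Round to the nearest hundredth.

Pre-tax equilibrium: 35 - 3Q = 1 + 3.5Q gives Q* = 5.2308, P* = 19.3077.
With the tax, buyers' net willingness to pay falls by 21: (35 - 21) - 3Q = 1 + 3.5Q, so Q_t = 2. Buyers pay P_b = 29; sellers receive P_s = P_b - 21 = 8.
Deadweight loss is the triangle between the curves from Q_t to Q*: (1/2)(5.2308 - 2)(21) = 33.9231.

33.92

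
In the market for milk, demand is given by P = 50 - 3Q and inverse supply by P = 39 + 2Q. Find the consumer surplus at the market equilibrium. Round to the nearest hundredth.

7.26

Setting demand equal to supply, 11 = 5Q, so Q* = 2.2 and P* = 43.4.
CS is the area between the demand curve and P* from 0 to Q*: (1/2)(2.2)(6.6) = 7.26.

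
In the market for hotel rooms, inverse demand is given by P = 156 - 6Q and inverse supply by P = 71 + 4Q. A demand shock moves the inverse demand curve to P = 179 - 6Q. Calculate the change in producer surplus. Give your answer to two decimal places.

88.78

Initial equilibrium: Q_0 = 8.5, P_0 = 105; CS_0 = (1/2)(8.5)(51) = 216.75, PS_0 = (1/2)(8.5)(34) = 144.5.
New equilibrium: 179 - 6Q = 71 + 4Q gives Q_1 = 10.8, P_1 = 114.2; CS_1 = 349.92, PS_1 = 233.28.
Change in producer surplus = 233.28 - 144.5 = 88.78.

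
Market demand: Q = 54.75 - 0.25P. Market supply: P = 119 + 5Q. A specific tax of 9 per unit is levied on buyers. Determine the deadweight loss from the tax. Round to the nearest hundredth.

Rewriting demand in inverse form: P = 219 - 4Q.
Without the tax, 219 - 4Q = 119 + 5Q so Q* = 11.1111 and P* = 174.5556.
With the tax, buyers' net willingness to pay falls by 9: (219 - 9) - 4Q = 119 + 5Q, so Q_t = 10.1111. Buyers pay P_b = 178.5556; sellers receive P_s = P_b - 9 = 169.5556.
The welfare triangle lost has base Q* - Q_t = 1 and height t = 9, so DWL = (1/2)(1)(9) = 4.5.

4.50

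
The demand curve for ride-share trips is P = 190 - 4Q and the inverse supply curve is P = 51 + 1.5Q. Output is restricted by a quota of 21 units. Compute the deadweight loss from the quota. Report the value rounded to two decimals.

50.20

Without the quota, 190 - 4Q = 51 + 1.5Q gives Q* = 25.2727.
At Q = 21 the demand price is 190 - 4(21) = 106 and the supply price is 51 + 1.5(21) = 82.5.
Deadweight loss is the triangle between the curves from 21 to 25.2727: (1/2)(106 - 82.5)(25.2727 - 21) = 50.2045.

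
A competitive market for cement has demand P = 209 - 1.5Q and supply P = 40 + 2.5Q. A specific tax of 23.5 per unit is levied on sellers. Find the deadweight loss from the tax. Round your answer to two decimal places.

69.03

Without the tax, 209 - 1.5Q = 40 + 2.5Q so Q* = 42.25 and P* = 145.625.
A tax on sellers shifts supply up by 23.5: 209 - 1.5Q = 40 + 2.5Q + 23.5, so Q_t = 36.375. Buyers pay P_b = 154.4375; sellers receive P_s = P_b - 23.5 = 130.9375.
Deadweight loss is the triangle between the curves from Q_t to Q*: (1/2)(42.25 - 36.375)(23.5) = 69.0312.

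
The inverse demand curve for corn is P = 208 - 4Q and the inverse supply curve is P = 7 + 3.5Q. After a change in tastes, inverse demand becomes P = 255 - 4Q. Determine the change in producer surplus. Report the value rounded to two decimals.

656.54

Initial equilibrium: Q_0 = 26.8, P_0 = 100.8; CS_0 = (1/2)(26.8)(107.2) = 1436.48, PS_0 = (1/2)(26.8)(93.8) = 1256.92.
New equilibrium: 255 - 4Q = 7 + 3.5Q gives Q_1 = 33.0667, P_1 = 122.7333; CS_1 = 2186.8089, PS_1 = 1913.4578.
Change in producer surplus = 1913.4578 - 1256.92 = 656.5378.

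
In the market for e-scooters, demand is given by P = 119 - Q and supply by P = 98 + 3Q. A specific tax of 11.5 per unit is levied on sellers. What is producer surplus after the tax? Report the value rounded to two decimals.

8.46

Without the tax, 119 - Q = 98 + 3Q so Q* = 5.25 and P* = 113.75.
A tax on sellers shifts supply up by 11.5: 119 - Q = 98 + 3Q + 11.5, so Q_t = 2.375. Buyers pay P_b = 116.625; sellers receive P_s = P_b - 11.5 = 105.125.
PS = (1/2)(Q_t)(P_s - 98) = (1/2)(2.375)(7.125) = 8.4609.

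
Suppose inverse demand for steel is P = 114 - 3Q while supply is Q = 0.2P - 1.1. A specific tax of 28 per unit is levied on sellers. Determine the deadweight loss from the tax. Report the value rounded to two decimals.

49.00

Rewriting supply in inverse form: P = 5.5 + 5Q.
Without the tax, 114 - 3Q = 5.5 + 5Q so Q* = 13.5625 and P* = 73.3125.
A tax on sellers shifts supply up by 28: 114 - 3Q = 5.5 + 5Q + 28, so Q_t = 10.0625. Buyers pay P_b = 83.8125; sellers receive P_s = P_b - 28 = 55.8125.
The welfare triangle lost has base Q* - Q_t = 3.5 and height t = 28, so DWL = (1/2)(3.5)(28) = 49.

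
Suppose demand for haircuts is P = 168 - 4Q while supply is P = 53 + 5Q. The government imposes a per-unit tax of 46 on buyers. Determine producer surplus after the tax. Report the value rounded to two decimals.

Without the tax, 168 - 4Q = 53 + 5Q so Q* = 12.7778 and P* = 116.8889.
A tax on buyers shifts demand down by 46: (168 - 46) - 4Q = 53 + 5Q, so Q_t = 7.6667. Buyers pay P_b = 137.3333; sellers receive P_s = P_b - 46 = 91.3333.
PS = (1/2)(Q_t)(P_s - 53) = (1/2)(7.6667)(38.3333) = 146.9444.

146.94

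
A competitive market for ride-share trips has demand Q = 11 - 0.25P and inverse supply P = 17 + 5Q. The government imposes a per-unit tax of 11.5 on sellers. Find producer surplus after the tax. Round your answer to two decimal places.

Rewriting demand in inverse form: P = 44 - 4Q.
Without the tax, 44 - 4Q = 17 + 5Q so Q* = 3 and P* = 32.
A tax on sellers shifts supply up by 11.5: 44 - 4Q = 17 + 5Q + 11.5, so Q_t = 1.7222. Buyers pay P_b = 37.1111; sellers receive P_s = P_b - 11.5 = 25.6111.
Producer surplus is the triangle above supply below P_s: (1/2)(1.7222)(25.6111 - 17) = 7.4151.

7.42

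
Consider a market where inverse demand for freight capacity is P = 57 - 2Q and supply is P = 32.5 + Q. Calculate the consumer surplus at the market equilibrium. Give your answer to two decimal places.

66.69

Set 57 - 2Q = 32.5 + Q, which gives 24.5 = 3Q, so Q* = 8.1667 and P* = 57 - 2(8.1667) = 40.6667.
The demand choke price is 57, so CS = (1/2)(Q*)(57 - P*) = (1/2)(8.1667)(16.3333) = 66.6944.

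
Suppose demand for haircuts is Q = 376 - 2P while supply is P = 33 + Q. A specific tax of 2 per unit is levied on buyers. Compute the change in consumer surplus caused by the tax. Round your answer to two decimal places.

-68.44

Rewriting demand in inverse form: P = 188 - 0.5Q.
Pre-tax equilibrium: 188 - 0.5Q = 33 + Q gives Q* = 103.3333, P* = 136.3333.
With the tax, buyers' net willingness to pay falls by 2: (188 - 2) - 0.5Q = 33 + Q, so Q_t = 102. Buyers pay P_b = 137; sellers receive P_s = P_b - 2 = 135.
Consumers lose the trapezoid between P* and P_b out to Q_t plus the triangle from Q_t to Q*: change in CS = 2601 - 2669.4444 = -68.4444.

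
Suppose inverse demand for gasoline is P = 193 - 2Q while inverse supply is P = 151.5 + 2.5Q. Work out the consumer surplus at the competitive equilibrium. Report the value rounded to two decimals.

Equilibrium: 193 - 2Q = 151.5 + 2.5Q, so Q* = 9.2222 and P* = 174.5556.
Consumer surplus is the triangle under demand above P*: (1/2)(9.2222)(193 - 174.5556) = (1/2)(9.2222)(18.4444) = 85.0494.

85.05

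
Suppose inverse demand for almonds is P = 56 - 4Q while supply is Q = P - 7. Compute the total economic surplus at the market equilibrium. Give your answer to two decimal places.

240.10

Rewriting supply in inverse form: P = 7 + Q.
Setting demand equal to supply, 49 = 5Q, so Q* = 9.8 and P* = 16.8.
CS = (1/2)(9.8)(39.2) = 192.08 and PS = (1/2)(9.8)(9.8) = 48.02, so total surplus = 240.1.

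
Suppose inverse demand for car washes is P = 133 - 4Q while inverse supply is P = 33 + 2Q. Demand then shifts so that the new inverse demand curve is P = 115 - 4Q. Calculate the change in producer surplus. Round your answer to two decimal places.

Initial equilibrium: Q_0 = 16.6667, P_0 = 66.3333; CS_0 = (1/2)(16.6667)(66.6667) = 555.5556, PS_0 = (1/2)(16.6667)(33.3333) = 277.7778.
New equilibrium: 115 - 4Q = 33 + 2Q gives Q_1 = 13.6667, P_1 = 60.3333; CS_1 = 373.5556, PS_1 = 186.7778.
Change in producer surplus = 186.7778 - 277.7778 = -91.

-91.00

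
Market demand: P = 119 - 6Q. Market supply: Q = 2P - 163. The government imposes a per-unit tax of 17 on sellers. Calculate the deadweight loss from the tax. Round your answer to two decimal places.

22.23

Rewriting supply in inverse form: P = 81.5 + 0.5Q.
Without the tax, 119 - 6Q = 81.5 + 0.5Q so Q* = 5.7692 and P* = 84.3846.
A tax on sellers shifts supply up by 17: 119 - 6Q = 81.5 + 0.5Q + 17, so Q_t = 3.1538. Buyers pay P_b = 100.0769; sellers receive P_s = P_b - 17 = 83.0769.
Deadweight loss is the triangle between the curves from Q_t to Q*: (1/2)(5.7692 - 3.1538)(17) = 22.2308.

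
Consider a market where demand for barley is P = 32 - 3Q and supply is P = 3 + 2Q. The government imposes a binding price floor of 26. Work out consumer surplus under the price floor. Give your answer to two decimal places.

Without the control, 32 - 3Q = 3 + 2Q so Q* = 5.8 and P* = 14.6.
At P = 26, buyers demand (32 - 26)/3 = 2 while sellers would supply more, so the quantity traded is 2 at price 26.
CS is the triangle under demand above 26: (1/2)(2)(32 - 26) = 6.

6.00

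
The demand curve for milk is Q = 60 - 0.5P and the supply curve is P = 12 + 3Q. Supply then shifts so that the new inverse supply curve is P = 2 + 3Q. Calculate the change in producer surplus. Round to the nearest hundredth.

Rewriting demand in inverse form: P = 120 - 2Q.
Initial equilibrium: Q_0 = 21.6, P_0 = 76.8; CS_0 = (1/2)(21.6)(43.2) = 466.56, PS_0 = (1/2)(21.6)(64.8) = 699.84.
New equilibrium: 120 - 2Q = 2 + 3Q gives Q_1 = 23.6, P_1 = 72.8; CS_1 = 556.96, PS_1 = 835.44.
Change in producer surplus = 835.44 - 699.84 = 135.6.

135.60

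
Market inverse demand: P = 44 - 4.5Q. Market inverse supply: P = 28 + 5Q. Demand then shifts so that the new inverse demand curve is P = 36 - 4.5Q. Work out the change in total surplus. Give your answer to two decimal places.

Initial equilibrium: Q_0 = 1.6842, P_0 = 36.4211; CS_0 = (1/2)(1.6842)(7.5789) = 6.3823, PS_0 = (1/2)(1.6842)(8.4211) = 7.0914.
New equilibrium: 36 - 4.5Q = 28 + 5Q gives Q_1 = 0.8421, P_1 = 32.2105; CS_1 = 1.5956, PS_1 = 1.7729.
Change in total surplus = (1.5956 + 1.7729) - (6.3823 + 7.0914) = -10.1053.

-10.11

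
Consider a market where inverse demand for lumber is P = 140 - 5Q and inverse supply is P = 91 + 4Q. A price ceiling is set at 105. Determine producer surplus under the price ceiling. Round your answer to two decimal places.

24.50

Without the control, 140 - 5Q = 91 + 4Q so Q* = 5.4444 and P* = 112.7778.
At the ceiling price 105, quantity supplied is (105 - 91)/4 = 3.5; supply is the short side, so Q = 3.5 trades at P = 105.
PS is the triangle above supply below 105: (1/2)(3.5)(105 - 91) = 24.5.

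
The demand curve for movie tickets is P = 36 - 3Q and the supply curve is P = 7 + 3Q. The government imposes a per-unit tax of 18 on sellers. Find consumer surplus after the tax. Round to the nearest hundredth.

Without the tax, 36 - 3Q = 7 + 3Q so Q* = 4.8333 and P* = 21.5.
A tax on sellers shifts supply up by 18: 36 - 3Q = 7 + 3Q + 18, so Q_t = 1.8333. Buyers pay P_b = 30.5; sellers receive P_s = P_b - 18 = 12.5.
Consumer surplus is the triangle under demand above P_b: (1/2)(1.8333)(36 - 30.5) = 5.0417.

5.04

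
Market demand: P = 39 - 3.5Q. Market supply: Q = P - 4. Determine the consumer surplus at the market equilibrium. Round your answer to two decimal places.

Rewriting supply in inverse form: P = 4 + Q.
Set 39 - 3.5Q = 4 + Q, which gives 35 = 4.5Q, so Q* = 7.7778 and P* = 39 - 3.5(7.7778) = 11.7778.
CS is the area between the demand curve and P* from 0 to Q*: (1/2)(7.7778)(27.2222) = 105.8642.

105.86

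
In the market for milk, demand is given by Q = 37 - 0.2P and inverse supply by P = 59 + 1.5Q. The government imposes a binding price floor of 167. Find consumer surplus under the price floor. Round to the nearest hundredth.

Rewriting demand in inverse form: P = 185 - 5Q.
Free-market equilibrium: 185 - 5Q = 59 + 1.5Q gives Q* = 19.3846, P* = 88.0769.
At P = 167, buyers demand (185 - 167)/5 = 3.6 while sellers would supply more, so the quantity traded is 3.6 at price 167.
CS is the triangle under demand above 167: (1/2)(3.6)(185 - 167) = 32.4.

32.40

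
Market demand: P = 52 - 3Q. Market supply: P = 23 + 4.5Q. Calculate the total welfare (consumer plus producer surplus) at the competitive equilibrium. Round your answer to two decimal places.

Equilibrium: 52 - 3Q = 23 + 4.5Q, so Q* = 3.8667 and P* = 40.4.
Total surplus is the full triangle between the curves from 0 to Q*: (1/2)(3.8667)(52 - 23) = 56.0667.

56.07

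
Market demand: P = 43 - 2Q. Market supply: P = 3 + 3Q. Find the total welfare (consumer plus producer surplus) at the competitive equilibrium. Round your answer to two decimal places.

Set 43 - 2Q = 3 + 3Q, which gives 40 = 5Q, so Q* = 8 and P* = 43 - 2(8) = 27.
CS = (1/2)(8)(16) = 64 and PS = (1/2)(8)(24) = 96, so total surplus = 160.

160.00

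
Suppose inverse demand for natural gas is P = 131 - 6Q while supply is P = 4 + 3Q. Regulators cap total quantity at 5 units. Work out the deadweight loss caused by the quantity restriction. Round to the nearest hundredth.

Without the quota, 131 - 6Q = 4 + 3Q gives Q* = 14.1111.
At Q = 5 the demand price is 131 - 6(5) = 101 and the supply price is 4 + 3(5) = 19.
Deadweight loss is the triangle between the curves from 5 to 14.1111: (1/2)(101 - 19)(14.1111 - 5) = 373.5556.

373.56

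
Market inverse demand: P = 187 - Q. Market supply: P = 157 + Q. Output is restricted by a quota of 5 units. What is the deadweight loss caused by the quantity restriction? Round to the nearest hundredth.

100.00

Unrestricted equilibrium: Q* = (187 - 157)/(1 + 1) = 15.
At Q = 5 the demand price is 187 - (5) = 182 and the supply price is 157 + (5) = 162.
DWL = (1/2)(gap between curves at 5) x (Q* - 5) = (1/2)(20)(10) = 100.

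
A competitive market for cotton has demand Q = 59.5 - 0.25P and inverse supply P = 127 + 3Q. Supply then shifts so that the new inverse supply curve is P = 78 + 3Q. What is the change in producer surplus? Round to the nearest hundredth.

406.50

Rewriting demand in inverse form: P = 238 - 4Q.
Initial equilibrium: Q_0 = 15.8571, P_0 = 174.5714; CS_0 = (1/2)(15.8571)(63.4286) = 502.898, PS_0 = (1/2)(15.8571)(47.5714) = 377.1735.
New equilibrium: 238 - 4Q = 78 + 3Q gives Q_1 = 22.8571, P_1 = 146.5714; CS_1 = 1044.898, PS_1 = 783.6735.
Change in producer surplus = 783.6735 - 377.1735 = 406.5.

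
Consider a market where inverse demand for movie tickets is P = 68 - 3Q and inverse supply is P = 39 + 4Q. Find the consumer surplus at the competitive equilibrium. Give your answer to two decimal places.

Setting demand equal to supply, 29 = 7Q, so Q* = 4.1429 and P* = 55.5714.
Consumer surplus is the triangle under demand above P*: (1/2)(4.1429)(68 - 55.5714) = (1/2)(4.1429)(12.4286) = 25.7449.

25.74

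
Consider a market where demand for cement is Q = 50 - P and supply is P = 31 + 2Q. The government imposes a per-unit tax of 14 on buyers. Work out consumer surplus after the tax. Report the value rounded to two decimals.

1.39

Rewriting demand in inverse form: P = 50 - Q.
Without the tax, 50 - Q = 31 + 2Q so Q* = 6.3333 and P* = 43.6667.
A tax on buyers shifts demand down by 14: (50 - 14) - Q = 31 + 2Q, so Q_t = 1.6667. Buyers pay P_b = 48.3333; sellers receive P_s = P_b - 14 = 34.3333.
Consumer surplus is the triangle under demand above P_b: (1/2)(1.6667)(50 - 48.3333) = 1.3889.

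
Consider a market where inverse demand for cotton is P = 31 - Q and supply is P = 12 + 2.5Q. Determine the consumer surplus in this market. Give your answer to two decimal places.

Set 31 - Q = 12 + 2.5Q, which gives 19 = 3.5Q, so Q* = 5.4286 and P* = 31 - (5.4286) = 25.5714.
The demand choke price is 31, so CS = (1/2)(Q*)(31 - P*) = (1/2)(5.4286)(5.4286) = 14.7347.

14.73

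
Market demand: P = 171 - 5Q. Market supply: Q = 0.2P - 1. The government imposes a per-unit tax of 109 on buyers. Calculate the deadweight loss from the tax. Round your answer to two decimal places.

Rewriting supply in inverse form: P = 5 + 5Q.
Without the tax, 171 - 5Q = 5 + 5Q so Q* = 16.6 and P* = 88.
With the tax, buyers' net willingness to pay falls by 109: (171 - 109) - 5Q = 5 + 5Q, so Q_t = 5.7. Buyers pay P_b = 142.5; sellers receive P_s = P_b - 109 = 33.5.
Deadweight loss is the triangle between the curves from Q_t to Q*: (1/2)(16.6 - 5.7)(109) = 594.05.

594.05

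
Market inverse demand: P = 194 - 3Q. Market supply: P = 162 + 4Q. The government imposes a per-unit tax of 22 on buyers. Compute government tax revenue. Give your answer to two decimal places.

31.43

Pre-tax equilibrium: 194 - 3Q = 162 + 4Q gives Q* = 4.5714, P* = 180.2857.
With the tax, buyers' net willingness to pay falls by 22: (194 - 22) - 3Q = 162 + 4Q, so Q_t = 1.4286. Buyers pay P_b = 189.7143; sellers receive P_s = P_b - 22 = 167.7143.
Revenue is the tax times quantity traded: 22 x 1.4286 = 31.4286.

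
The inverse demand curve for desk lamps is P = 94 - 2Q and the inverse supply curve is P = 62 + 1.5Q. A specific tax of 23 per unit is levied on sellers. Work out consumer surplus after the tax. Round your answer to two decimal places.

6.61

Without the tax, 94 - 2Q = 62 + 1.5Q so Q* = 9.1429 and P* = 75.7143.
With the tax, sellers need 23 more per unit: 94 - 2Q = 62 + 1.5Q + 23, so Q_t = 2.5714. Buyers pay P_b = 88.8571; sellers receive P_s = P_b - 23 = 65.8571.
CS = (1/2)(Q_t)(94 - P_b) = (1/2)(2.5714)(5.1429) = 6.6122.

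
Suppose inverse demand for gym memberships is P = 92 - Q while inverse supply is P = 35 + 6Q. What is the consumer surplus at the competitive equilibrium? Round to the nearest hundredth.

33.15

Equilibrium: 92 - Q = 35 + 6Q, so Q* = 8.1429 and P* = 83.8571.
Consumer surplus is the triangle under demand above P*: (1/2)(8.1429)(92 - 83.8571) = (1/2)(8.1429)(8.1429) = 33.1531.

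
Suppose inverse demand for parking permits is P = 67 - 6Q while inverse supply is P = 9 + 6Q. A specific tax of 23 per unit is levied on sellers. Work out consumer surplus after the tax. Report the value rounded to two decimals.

25.52

Without the tax, 67 - 6Q = 9 + 6Q so Q* = 4.8333 and P* = 38.
With the tax, sellers need 23 more per unit: 67 - 6Q = 9 + 6Q + 23, so Q_t = 2.9167. Buyers pay P_b = 49.5; sellers receive P_s = P_b - 23 = 26.5.
CS = (1/2)(Q_t)(67 - P_b) = (1/2)(2.9167)(17.5) = 25.5208.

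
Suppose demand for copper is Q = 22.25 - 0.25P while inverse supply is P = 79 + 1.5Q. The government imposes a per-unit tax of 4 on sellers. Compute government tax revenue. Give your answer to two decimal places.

4.36

Rewriting demand in inverse form: P = 89 - 4Q.
Pre-tax equilibrium: 89 - 4Q = 79 + 1.5Q gives Q* = 1.8182, P* = 81.7273.
With the tax, sellers need 4 more per unit: 89 - 4Q = 79 + 1.5Q + 4, so Q_t = 1.0909. Buyers pay P_b = 84.6364; sellers receive P_s = P_b - 4 = 80.6364.
Revenue is the tax times quantity traded: 4 x 1.0909 = 4.3636.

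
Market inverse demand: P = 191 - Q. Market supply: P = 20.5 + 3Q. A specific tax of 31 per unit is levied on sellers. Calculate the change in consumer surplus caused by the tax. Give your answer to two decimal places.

Without the tax, 191 - Q = 20.5 + 3Q so Q* = 42.625 and P* = 148.375.
With the tax, sellers need 31 more per unit: 191 - Q = 20.5 + 3Q + 31, so Q_t = 34.875. Buyers pay P_b = 156.125; sellers receive P_s = P_b - 31 = 125.125.
Consumers lose the trapezoid between P* and P_b out to Q_t plus the triangle from Q_t to Q*: change in CS = 608.1328 - 908.4453 = -300.3125.

-300.31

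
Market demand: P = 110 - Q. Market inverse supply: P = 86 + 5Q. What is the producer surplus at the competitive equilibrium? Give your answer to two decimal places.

40.00

Set 110 - Q = 86 + 5Q, which gives 24 = 6Q, so Q* = 4 and P* = 110 - (4) = 106.
The supply curve's price intercept is 86, so PS = (1/2)(Q*)(P* - 86) = (1/2)(4)(20) = 40.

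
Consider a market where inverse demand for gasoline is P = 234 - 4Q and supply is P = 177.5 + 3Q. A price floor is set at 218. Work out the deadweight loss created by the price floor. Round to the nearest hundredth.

58.02

Free-market equilibrium: 234 - 4Q = 177.5 + 3Q gives Q* = 8.0714, P* = 201.7143.
At the floor price 218, quantity demanded is (234 - 218)/4 = 4; demand is the short side, so Q = 4 trades at P = 218.
The lost-trades triangle has base Q* - 4 = 4.0714 and height equal to the gap between the curves at Q = 4, which is 218 - 189.5 = 28.5. DWL = (1/2)(4.0714)(28.5) = 58.0179.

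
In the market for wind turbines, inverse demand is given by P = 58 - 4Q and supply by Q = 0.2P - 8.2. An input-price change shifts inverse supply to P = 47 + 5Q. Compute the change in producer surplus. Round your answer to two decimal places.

-5.19

Rewriting supply in inverse form: P = 41 + 5Q.
Initial equilibrium: Q_0 = 1.8889, P_0 = 50.4444; CS_0 = (1/2)(1.8889)(7.5556) = 7.1358, PS_0 = (1/2)(1.8889)(9.4444) = 8.9198.
New equilibrium: 58 - 4Q = 47 + 5Q gives Q_1 = 1.2222, P_1 = 53.1111; CS_1 = 2.9877, PS_1 = 3.7346.
Change in producer surplus = 3.7346 - 8.9198 = -5.1852.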